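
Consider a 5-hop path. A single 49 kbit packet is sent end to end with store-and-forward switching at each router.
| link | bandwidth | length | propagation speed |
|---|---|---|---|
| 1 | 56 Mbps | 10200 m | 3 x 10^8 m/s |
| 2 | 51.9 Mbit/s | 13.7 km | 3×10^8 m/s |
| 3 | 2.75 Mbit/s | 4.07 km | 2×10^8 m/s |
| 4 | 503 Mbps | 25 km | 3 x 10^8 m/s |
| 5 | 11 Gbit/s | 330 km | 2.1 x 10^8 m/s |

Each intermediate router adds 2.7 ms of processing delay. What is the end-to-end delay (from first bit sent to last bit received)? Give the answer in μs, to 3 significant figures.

L = 49000 bits.
Transmission delays (L/R per hop): 875, 944.123, 17818.2, 97.4155, 4.45455 μs; sum = 19739.2 μs.
Propagation delays (d/s per hop): 34, 45.6667, 20.35, 83.3333, 1571.43 μs; sum = 1754.78 μs.
Processing at 4 router(s): 4 × 2.7 ms = 10800 μs.
End-to-end = 32300 μs.

32300 μs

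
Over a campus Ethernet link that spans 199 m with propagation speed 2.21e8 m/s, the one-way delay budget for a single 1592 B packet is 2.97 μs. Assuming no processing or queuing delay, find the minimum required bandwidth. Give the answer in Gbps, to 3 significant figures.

6.15 Gbps

L = 12736 bits.
Propagation delay = 199 / 221000000 = 0.900452 μs.
Transmission budget = 2.97 − 0.900452 = 2.06955 μs.
R ≥ L / t_tx = 12736 bits / 2.06955e-06 s = 6.15 Gbps.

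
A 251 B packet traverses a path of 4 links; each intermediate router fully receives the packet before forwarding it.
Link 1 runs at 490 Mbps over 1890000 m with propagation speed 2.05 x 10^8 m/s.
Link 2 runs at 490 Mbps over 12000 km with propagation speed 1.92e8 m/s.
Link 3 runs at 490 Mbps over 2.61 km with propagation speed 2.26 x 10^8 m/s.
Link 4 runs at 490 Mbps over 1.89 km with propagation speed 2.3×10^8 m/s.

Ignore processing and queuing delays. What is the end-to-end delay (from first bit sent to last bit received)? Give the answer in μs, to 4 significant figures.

71760 μs

L = 251 × 8 = 2008 bits.
Transmission delay per hop = L/R = 2008/490000000 = 4.09796 μs; 4 hops → 16.3918 μs.
Propagation delays (d/s per hop): 9219.51, 62500, 11.5487, 8.21739 μs; sum = 71739.3 μs.
End-to-end = 71760 μs.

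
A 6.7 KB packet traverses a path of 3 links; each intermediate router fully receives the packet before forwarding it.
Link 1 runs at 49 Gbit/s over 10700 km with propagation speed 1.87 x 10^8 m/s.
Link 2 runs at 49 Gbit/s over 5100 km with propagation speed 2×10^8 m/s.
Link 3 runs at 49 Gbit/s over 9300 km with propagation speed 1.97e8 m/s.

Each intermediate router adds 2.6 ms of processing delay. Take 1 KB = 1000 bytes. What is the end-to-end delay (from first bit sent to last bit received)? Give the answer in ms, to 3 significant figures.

135 ms

L = 53600 bits.
Transmission delay per hop = L/R = 53600/49000000000 = 0.00109388 ms; 3 hops → 0.00328163 ms.
Propagation delays (d/s per hop): 57.2193, 25.5, 47.2081 ms; sum = 129.927 ms.
Processing at 2 router(s): 2 × 2.6 ms = 5.2 ms.
End-to-end = 135 ms.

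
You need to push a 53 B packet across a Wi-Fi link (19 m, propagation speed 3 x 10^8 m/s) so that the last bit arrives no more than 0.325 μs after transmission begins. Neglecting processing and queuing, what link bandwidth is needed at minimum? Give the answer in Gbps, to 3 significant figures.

1.62 Gbps

L = 424 bits.
Propagation delay = 19 / 300000000 = 0.0633333 μs.
Transmission budget = 0.325 − 0.0633333 = 0.261667 μs.
R ≥ L / t_tx = 424 bits / 2.61667e-07 s = 1.62 Gbps.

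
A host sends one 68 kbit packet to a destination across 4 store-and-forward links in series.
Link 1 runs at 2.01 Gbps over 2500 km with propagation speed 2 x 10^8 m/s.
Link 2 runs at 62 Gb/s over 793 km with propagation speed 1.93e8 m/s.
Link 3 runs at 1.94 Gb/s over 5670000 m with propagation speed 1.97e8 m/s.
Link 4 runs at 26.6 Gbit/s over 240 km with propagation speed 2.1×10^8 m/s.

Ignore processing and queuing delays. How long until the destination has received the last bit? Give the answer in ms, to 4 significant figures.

46.61 ms

L = 68000 bits.
Transmission delays (L/R per hop): 0.0338308, 0.00109677, 0.0350515, 0.00255639 ms; sum = 0.0725356 ms.
Propagation delays (d/s per hop): 12.5, 4.10881, 28.7817, 1.14286 ms; sum = 46.5334 ms.
End-to-end = 46.61 ms.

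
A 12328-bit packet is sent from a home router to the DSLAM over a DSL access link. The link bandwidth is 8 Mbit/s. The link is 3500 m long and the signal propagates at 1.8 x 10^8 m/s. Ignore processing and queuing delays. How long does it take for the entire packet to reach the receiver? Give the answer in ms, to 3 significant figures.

1.56 ms

Transmission delay = L/R = 12328 / 8000000 = 1.541 ms.
Propagation delay = d/s = 3500 m / 180000000 m/s = 0.0194444 ms.
Total = 1.56 ms.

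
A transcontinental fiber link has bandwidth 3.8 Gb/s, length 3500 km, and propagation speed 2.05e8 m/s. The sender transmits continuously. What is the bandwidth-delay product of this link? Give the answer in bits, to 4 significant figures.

Propagation delay = 3500000 / 2.05e+08 = 0.0170732 s.
BDP = R × t_prop = 3800000000 × 0.0170732 = 64878000 bits.

64880000 bits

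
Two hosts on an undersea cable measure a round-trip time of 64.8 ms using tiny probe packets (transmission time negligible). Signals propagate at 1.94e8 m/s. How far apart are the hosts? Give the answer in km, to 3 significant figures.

6290 km

One-way propagation = RTT/2 = 32.4 ms.
d = s × t = 194000000 × 0.0324 = 6290 km.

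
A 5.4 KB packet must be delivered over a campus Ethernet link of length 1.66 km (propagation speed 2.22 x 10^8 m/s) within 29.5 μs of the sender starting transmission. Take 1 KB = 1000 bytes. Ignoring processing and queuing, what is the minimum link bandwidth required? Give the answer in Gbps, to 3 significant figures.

1.96 Gbps

L = 43200 bits.
Propagation delay = 1660 / 2.22e+08 = 7.47748 μs.
Transmission budget = 29.5 − 7.47748 = 22.0225 μs.
R ≥ L / t_tx = 43200 bits / 2.20225e-05 s = 1.96 Gbps.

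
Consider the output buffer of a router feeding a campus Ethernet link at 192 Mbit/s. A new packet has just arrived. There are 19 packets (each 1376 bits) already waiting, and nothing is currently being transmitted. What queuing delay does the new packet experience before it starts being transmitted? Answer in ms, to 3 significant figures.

0.136 ms

Each queued packet: L/R = 1376/192000000 = 0.00716667 ms.
19 queued → 0.136167 ms.
Queuing delay = 0.136 ms.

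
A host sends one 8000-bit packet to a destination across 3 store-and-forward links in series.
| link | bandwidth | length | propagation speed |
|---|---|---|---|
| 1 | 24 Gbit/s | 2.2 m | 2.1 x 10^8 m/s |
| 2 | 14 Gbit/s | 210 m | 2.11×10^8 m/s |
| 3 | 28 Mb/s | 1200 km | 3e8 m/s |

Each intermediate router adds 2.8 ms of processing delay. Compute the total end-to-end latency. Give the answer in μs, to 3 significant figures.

9890 μs

Transmission delays (L/R per hop): 0.333333, 0.571429, 285.714 μs; sum = 286.619 μs.
Propagation delays (d/s per hop): 0.0104762, 0.995261, 4000 μs; sum = 4001.01 μs.
Processing at 2 router(s): 2 × 2.8 ms = 5600 μs.
End-to-end = 9890 μs.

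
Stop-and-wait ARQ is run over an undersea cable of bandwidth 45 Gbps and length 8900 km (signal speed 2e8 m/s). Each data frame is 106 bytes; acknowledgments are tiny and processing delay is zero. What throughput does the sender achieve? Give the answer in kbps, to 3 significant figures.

t_tx = L/R = 848/45000000000 = 1.88444e-08 s.
t_prop = 8900000/200000000 = 0.0445 s; RTT = 0.089 s.
Cycle = t_tx + RTT = 0.089 s.
Throughput = L / cycle = 848 / 0.089 = 9.53 kbps.

9.53 kbps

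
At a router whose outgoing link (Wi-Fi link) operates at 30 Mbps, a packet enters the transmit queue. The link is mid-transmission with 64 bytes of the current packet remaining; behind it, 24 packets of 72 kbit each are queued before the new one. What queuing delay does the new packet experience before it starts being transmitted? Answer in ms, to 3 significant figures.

57.6 ms

Each queued packet: L/R = 72000/30000000 = 2.4 ms.
24 queued → 57.6 ms.
Plus remaining 512 bits of current packet: 0.0170667 ms.
Queuing delay = 57.6 ms.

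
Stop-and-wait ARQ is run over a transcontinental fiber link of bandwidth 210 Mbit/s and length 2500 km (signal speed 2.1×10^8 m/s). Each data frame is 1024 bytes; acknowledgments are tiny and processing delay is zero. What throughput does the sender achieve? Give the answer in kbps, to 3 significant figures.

344 kbps

t_tx = L/R = 8192/210000000 = 3.90095e-05 s.
t_prop = 2500000/210000000 = 0.0119048 s; RTT = 0.0238095 s.
Cycle = t_tx + RTT = 0.0238485 s.
Throughput = L / cycle = 8192 / 0.0238485 = 344 kbps.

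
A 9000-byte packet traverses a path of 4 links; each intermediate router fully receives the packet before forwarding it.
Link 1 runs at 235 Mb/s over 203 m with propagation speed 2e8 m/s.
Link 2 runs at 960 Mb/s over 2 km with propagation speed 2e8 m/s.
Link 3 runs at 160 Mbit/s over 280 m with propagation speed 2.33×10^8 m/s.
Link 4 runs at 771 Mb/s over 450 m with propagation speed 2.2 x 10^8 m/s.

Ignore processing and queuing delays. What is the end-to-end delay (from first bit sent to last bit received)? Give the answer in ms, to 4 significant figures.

0.9390 ms

L = 9000 × 8 = 72000 bits.
Transmission delays (L/R per hop): 0.306383, 0.075, 0.45, 0.0933852 ms; sum = 0.924768 ms.
Propagation delays (d/s per hop): 0.001015, 0.01, 0.00120172, 0.00204545 ms; sum = 0.0142622 ms.
End-to-end = 0.9390 ms.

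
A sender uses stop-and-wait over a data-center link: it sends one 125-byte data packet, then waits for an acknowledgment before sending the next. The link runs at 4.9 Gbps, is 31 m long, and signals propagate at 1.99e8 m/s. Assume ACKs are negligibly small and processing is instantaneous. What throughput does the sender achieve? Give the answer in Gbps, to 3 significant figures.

1.94 Gbps

t_tx = L/R = 1000/4900000000 = 2.04082e-07 s.
t_prop = 31/199000000 = 1.55779e-07 s; RTT = 3.11558e-07 s.
Cycle = t_tx + RTT = 5.15639e-07 s.
Throughput = L / cycle = 1000 / 5.15639e-07 = 1.94 Gbps.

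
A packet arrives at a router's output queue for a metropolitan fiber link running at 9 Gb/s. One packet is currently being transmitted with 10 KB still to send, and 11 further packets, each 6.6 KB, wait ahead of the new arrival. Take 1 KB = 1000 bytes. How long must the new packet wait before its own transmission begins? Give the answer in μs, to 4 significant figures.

Each queued packet: L/R = 52800/9000000000 = 5.86667 μs.
11 queued → 64.5333 μs.
Plus remaining 80000 bits of current packet: 8.88889 μs.
Queuing delay = 73.42 μs.

73.42 μs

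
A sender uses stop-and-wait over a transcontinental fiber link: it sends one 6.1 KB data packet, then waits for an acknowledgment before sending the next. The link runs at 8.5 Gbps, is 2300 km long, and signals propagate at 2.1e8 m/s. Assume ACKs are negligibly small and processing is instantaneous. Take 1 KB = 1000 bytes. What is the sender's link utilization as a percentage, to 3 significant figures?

t_tx = L/R = 48800/8500000000 = 5.74118e-06 s.
t_prop = 2300000/210000000 = 0.0109524 s; RTT = 0.0219048 s.
Cycle = t_tx + RTT = 0.0219105 s.
Utilization = t_tx / cycle = 5.74118e-06/0.0219105 = 0.0262 %.

0.0262 %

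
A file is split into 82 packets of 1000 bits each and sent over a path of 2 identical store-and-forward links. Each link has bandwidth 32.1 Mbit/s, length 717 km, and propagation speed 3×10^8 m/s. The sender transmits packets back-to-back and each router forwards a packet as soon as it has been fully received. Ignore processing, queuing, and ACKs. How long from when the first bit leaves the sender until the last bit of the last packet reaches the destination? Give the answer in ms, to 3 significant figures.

Per-hop transmission t_tx = L/R = 1000/32100000 = 0.0311526 ms.
Per-hop propagation t_prop = 717000/300000000 = 2.39 ms.
Pipeline fill: first packet needs 2·t_tx to clear all hops; remaining 81 packets each add one t_tx.
Total = (2+82-1)·t_tx + 2·t_prop = 83·0.0311526 + 2·2.39 = 7.37 ms.

7.37 ms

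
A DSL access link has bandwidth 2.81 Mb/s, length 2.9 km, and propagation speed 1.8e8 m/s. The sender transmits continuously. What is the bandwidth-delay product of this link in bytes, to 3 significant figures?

Propagation delay = 2900 / 180000000 = 1.61111e-05 s.
BDP = R × t_prop = 2810000 × 1.61111e-05 = 45.2722 bits.
In bytes: 45.2722/8 = 5.66 bytes.

5.66 bytes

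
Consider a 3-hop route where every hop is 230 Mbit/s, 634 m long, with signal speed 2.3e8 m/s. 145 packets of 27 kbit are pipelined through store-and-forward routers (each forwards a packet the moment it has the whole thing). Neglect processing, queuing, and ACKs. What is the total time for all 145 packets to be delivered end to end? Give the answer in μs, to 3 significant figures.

17300 μs

Per-hop transmission t_tx = L/R = 27000/230000000 = 117.391 μs.
Per-hop propagation t_prop = 634/2.3e+08 = 2.75652 μs.
Pipeline fill: first packet needs 3·t_tx to clear all hops; remaining 144 packets each add one t_tx.
Total = (3+145-1)·t_tx + 3·t_prop = 147·117.391 + 3·2.75652 = 17300 μs.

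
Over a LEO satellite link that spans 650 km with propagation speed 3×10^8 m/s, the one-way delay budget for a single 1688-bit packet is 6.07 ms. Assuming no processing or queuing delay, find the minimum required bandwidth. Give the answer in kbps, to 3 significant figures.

Propagation delay = 650000 / 300000000 = 2.16667 ms.
Transmission budget = 6.07 − 2.16667 = 3.90333 ms.
R ≥ L / t_tx = 1688 bits / 0.00390333 s = 432 kbps.

432 kbps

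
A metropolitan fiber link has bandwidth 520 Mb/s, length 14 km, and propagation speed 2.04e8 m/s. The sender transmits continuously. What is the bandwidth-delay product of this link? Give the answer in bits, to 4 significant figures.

35690 bits

Propagation delay = 14000 / 204000000 = 6.86275e-05 s.
BDP = R × t_prop = 520000000 × 6.86275e-05 = 35686.3 bits.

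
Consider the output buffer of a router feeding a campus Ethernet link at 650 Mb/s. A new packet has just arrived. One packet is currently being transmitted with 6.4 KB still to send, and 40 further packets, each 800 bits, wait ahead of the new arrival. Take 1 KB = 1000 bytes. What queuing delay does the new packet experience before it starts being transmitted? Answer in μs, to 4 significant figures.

Each queued packet: L/R = 800/650000000 = 1.23077 μs.
40 queued → 49.2308 μs.
Plus remaining 51200 bits of current packet: 78.7692 μs.
Queuing delay = 128.0 μs.

128.0 μs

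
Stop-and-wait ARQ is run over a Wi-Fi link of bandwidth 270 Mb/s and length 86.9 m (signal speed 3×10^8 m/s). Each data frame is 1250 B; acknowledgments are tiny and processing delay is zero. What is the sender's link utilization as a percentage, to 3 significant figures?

t_tx = L/R = 10000/270000000 = 3.7037e-05 s.
t_prop = 86.9/300000000 = 2.89667e-07 s; RTT = 5.79333e-07 s.
Cycle = t_tx + RTT = 3.76164e-05 s.
Utilization = t_tx / cycle = 3.7037e-05/3.76164e-05 = 98.5 %.

98.5 %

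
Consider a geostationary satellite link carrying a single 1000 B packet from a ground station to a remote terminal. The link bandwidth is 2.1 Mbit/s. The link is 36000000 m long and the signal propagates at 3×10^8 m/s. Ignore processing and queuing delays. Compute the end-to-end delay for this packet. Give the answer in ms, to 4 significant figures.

123.8 ms

L = 1000 × 8 = 8000 bits.
Transmission delay = L/R = 8000 / 2100000 = 3.80952 ms.
Propagation delay = d/s = 36000000 m / 300000000 m/s = 120 ms.
Total = 123.8 ms.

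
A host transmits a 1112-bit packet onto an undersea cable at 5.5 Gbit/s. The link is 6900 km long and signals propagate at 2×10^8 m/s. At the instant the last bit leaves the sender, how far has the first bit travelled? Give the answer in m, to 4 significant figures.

40.44 m

t_tx = L/R = 1112/5500000000 = 2.02182e-07 s.
Distance = s × t_tx = 200000000 × 2.02182e-07 = 40.44 m.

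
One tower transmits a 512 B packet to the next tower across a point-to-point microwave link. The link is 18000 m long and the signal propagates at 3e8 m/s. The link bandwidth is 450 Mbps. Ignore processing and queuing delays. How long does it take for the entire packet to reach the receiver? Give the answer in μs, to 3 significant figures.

L = 512 × 8 = 4096 bits.
Transmission delay = L/R = 4096 / 450000000 = 9.10222 μs.
Propagation delay = d/s = 18000 m / 300000000 m/s = 60 μs.
Total = 69.1 μs.

69.1 μs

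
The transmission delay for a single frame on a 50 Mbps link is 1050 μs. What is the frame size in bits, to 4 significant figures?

52500 bits

L = R × t_tx = 50000000 b/s × 0.00105 s = 52500 bits.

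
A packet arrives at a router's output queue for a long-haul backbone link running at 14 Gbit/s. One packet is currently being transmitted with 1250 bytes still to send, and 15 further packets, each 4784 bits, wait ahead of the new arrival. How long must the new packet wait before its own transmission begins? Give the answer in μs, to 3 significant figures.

5.84 μs

Each queued packet: L/R = 4784/14000000000 = 0.341714 μs.
15 queued → 5.12571 μs.
Plus remaining 10000 bits of current packet: 0.714286 μs.
Queuing delay = 5.84 μs.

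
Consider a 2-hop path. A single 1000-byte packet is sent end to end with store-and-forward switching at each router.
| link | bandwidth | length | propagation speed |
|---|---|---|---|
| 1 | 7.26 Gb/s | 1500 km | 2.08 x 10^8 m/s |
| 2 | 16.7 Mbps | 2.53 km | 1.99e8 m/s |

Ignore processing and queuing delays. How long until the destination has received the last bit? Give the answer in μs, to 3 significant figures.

7700 μs

L = 1000 × 8 = 8000 bits.
Transmission delays (L/R per hop): 1.10193, 479.042 μs; sum = 480.144 μs.
Propagation delays (d/s per hop): 7211.54, 12.7136 μs; sum = 7224.25 μs.
End-to-end = 7700 μs.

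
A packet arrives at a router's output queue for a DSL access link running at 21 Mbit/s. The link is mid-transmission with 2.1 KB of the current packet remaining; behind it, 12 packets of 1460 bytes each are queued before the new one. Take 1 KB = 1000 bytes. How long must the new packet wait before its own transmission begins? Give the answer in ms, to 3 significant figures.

Each queued packet: L/R = 11680/21000000 = 0.55619 ms.
12 queued → 6.67429 ms.
Plus remaining 16800 bits of current packet: 0.8 ms.
Queuing delay = 7.47 ms.

7.47 ms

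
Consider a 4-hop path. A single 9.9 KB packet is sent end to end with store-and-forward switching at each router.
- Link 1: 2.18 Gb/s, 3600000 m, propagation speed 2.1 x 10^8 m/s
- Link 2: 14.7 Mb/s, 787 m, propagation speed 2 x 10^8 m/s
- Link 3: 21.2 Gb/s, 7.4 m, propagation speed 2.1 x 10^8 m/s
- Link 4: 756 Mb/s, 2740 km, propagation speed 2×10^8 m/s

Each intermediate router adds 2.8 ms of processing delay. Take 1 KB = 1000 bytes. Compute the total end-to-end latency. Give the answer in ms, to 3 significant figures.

L = 79200 bits.
Transmission delays (L/R per hop): 0.0363303, 5.38776, 0.00373585, 0.104762 ms; sum = 5.53258 ms.
Propagation delays (d/s per hop): 17.1429, 0.003935, 3.52381e-05, 13.7 ms; sum = 30.8468 ms.
Processing at 3 router(s): 3 × 2.8 ms = 8.4 ms.
End-to-end = 44.8 ms.

44.8 ms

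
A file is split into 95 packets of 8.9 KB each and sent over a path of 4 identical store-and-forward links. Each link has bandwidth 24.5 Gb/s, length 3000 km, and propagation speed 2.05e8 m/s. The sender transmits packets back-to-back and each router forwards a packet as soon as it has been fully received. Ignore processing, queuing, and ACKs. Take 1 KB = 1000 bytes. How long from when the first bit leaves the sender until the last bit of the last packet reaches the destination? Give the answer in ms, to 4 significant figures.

Per-hop transmission t_tx = L/R = 71200/24500000000 = 0.00290612 ms.
Per-hop propagation t_prop = 3000000/2.05e+08 = 14.6341 ms.
Pipeline fill: first packet needs 4·t_tx to clear all hops; remaining 94 packets each add one t_tx.
Total = (4+95-1)·t_tx + 4·t_prop = 98·0.00290612 + 4·14.6341 = 58.82 ms.

58.82 ms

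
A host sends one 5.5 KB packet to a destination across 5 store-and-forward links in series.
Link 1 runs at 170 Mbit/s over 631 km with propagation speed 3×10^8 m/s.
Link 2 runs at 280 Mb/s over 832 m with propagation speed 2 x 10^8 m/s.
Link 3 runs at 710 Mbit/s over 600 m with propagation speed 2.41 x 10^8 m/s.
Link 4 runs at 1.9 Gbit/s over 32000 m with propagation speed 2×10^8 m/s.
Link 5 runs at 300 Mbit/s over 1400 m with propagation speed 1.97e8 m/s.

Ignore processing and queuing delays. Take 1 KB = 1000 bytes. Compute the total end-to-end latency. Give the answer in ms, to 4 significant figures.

2.925 ms

L = 44000 bits.
Transmission delays (L/R per hop): 0.258824, 0.157143, 0.0619718, 0.0231579, 0.146667 ms; sum = 0.647763 ms.
Propagation delays (d/s per hop): 2.10333, 0.00416, 0.00248963, 0.16, 0.0071066 ms; sum = 2.27709 ms.
End-to-end = 2.925 ms.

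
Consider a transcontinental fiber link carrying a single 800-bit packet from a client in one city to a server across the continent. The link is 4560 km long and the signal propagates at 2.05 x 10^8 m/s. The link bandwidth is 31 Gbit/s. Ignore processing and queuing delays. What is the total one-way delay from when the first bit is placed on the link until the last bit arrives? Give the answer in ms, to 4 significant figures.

22.24 ms

Transmission delay = L/R = 800 / 31000000000 = 2.58065e-05 ms.
Propagation delay = d/s = 4560000 m / 2.05e+08 m/s = 22.2439 ms.
Total = 22.24 ms.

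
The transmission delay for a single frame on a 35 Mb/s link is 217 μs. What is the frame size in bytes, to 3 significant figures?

L = R × t_tx = 35000000 b/s × 0.000217 s = 7595 bits.
In bytes: 7595 / 8 = 949 bytes.

949 bytes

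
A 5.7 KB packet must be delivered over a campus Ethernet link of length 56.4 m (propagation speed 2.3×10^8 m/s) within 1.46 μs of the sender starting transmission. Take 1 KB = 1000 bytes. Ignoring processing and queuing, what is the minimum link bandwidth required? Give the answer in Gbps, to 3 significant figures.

37.5 Gbps

L = 45600 bits.
Propagation delay = 56.4 / 2.3e+08 = 0.245217 μs.
Transmission budget = 1.46 − 0.245217 = 1.21478 μs.
R ≥ L / t_tx = 45600 bits / 1.21478e-06 s = 37.5 Gbps.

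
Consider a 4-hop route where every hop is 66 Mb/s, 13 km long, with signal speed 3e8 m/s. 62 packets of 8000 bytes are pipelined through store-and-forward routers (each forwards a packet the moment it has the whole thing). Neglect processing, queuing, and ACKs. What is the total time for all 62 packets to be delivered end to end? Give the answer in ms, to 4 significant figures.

63.20 ms

Per-hop transmission t_tx = L/R = 64000/66000000 = 0.969697 ms.
Per-hop propagation t_prop = 13000/300000000 = 0.0433333 ms.
Pipeline fill: first packet needs 4·t_tx to clear all hops; remaining 61 packets each add one t_tx.
Total = (4+62-1)·t_tx + 4·t_prop = 65·0.969697 + 4·0.0433333 = 63.20 ms.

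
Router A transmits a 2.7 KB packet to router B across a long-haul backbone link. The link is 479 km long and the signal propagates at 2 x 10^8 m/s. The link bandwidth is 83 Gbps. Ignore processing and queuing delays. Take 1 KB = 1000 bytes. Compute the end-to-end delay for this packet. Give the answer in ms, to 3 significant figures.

2.40 ms

L = 21600 bits.
Transmission delay = L/R = 21600 / 83000000000 = 0.000260241 ms.
Propagation delay = d/s = 479000 m / 200000000 m/s = 2.395 ms.
Total = 2.40 ms.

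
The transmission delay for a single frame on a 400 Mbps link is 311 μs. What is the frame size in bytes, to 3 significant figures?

15600 bytes

L = R × t_tx = 400000000 b/s × 0.000311 s = 124400 bits.
In bytes: 124400 / 8 = 15600 bytes.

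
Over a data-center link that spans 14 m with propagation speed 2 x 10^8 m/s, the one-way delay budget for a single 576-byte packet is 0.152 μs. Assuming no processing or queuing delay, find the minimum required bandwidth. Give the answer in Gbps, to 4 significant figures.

L = 4608 bits.
Propagation delay = 14 / 200000000 = 0.07 μs.
Transmission budget = 0.152 − 0.07 = 0.082 μs.
R ≥ L / t_tx = 4608 bits / 8.2e-08 s = 56.20 Gbps.

56.20 Gbps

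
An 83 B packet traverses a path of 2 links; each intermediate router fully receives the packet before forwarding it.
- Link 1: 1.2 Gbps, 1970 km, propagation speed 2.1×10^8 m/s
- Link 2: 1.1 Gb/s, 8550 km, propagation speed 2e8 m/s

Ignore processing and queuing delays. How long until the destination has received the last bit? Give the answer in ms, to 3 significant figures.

L = 83 × 8 = 664 bits.
Transmission delays (L/R per hop): 0.000553333, 0.000603636 ms; sum = 0.00115697 ms.
Propagation delays (d/s per hop): 9.38095, 42.75 ms; sum = 52.131 ms.
End-to-end = 52.1 ms.

52.1 ms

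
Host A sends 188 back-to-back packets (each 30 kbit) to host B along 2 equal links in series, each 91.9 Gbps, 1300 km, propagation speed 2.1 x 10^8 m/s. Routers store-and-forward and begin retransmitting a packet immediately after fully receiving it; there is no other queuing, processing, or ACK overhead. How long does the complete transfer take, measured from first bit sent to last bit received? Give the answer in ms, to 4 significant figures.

Per-hop transmission t_tx = L/R = 30000/91900000000 = 0.000326442 ms.
Per-hop propagation t_prop = 1300000/210000000 = 6.19048 ms.
Pipeline fill: first packet needs 2·t_tx to clear all hops; remaining 187 packets each add one t_tx.
Total = (2+188-1)·t_tx + 2·t_prop = 189·0.000326442 + 2·6.19048 = 12.44 ms.

12.44 ms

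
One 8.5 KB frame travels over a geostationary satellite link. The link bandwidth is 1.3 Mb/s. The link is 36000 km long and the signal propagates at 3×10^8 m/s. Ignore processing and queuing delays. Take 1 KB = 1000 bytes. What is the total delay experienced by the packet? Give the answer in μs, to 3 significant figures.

L = 68000 bits.
Transmission delay = L/R = 68000 / 1300000 = 52307.7 μs.
Propagation delay = d/s = 36000000 m / 300000000 m/s = 120000 μs.
Total = 172000 μs.

172000 μs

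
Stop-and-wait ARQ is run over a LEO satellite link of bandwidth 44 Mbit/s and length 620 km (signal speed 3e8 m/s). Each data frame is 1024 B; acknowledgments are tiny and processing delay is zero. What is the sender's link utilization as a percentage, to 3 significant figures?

4.31 %

t_tx = L/R = 8192/44000000 = 0.000186182 s.
t_prop = 620000/300000000 = 0.00206667 s; RTT = 0.00413333 s.
Cycle = t_tx + RTT = 0.00431952 s.
Utilization = t_tx / cycle = 0.000186182/0.00431952 = 4.31 %.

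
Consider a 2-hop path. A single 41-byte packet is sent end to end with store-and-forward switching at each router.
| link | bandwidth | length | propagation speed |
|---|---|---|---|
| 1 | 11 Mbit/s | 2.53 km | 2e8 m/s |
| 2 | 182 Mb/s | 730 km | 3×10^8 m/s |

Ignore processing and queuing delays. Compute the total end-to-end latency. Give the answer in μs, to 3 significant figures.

L = 41 × 8 = 328 bits.
Transmission delays (L/R per hop): 29.8182, 1.8022 μs; sum = 31.6204 μs.
Propagation delays (d/s per hop): 12.65, 2433.33 μs; sum = 2445.98 μs.
End-to-end = 2480 μs.

2480 μs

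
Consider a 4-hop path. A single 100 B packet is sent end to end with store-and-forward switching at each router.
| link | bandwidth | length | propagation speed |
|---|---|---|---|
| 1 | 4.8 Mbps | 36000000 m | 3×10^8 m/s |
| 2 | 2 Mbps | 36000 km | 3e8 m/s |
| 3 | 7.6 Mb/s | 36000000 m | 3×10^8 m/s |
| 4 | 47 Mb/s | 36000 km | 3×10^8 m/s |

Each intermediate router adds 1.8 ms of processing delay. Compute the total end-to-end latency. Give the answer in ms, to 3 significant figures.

486 ms

L = 100 × 8 = 800 bits.
Transmission delays (L/R per hop): 0.166667, 0.4, 0.105263, 0.0170213 ms; sum = 0.688951 ms.
Propagation delays (d/s per hop): 120, 120, 120, 120 ms; sum = 480 ms.
Processing at 3 router(s): 3 × 1.8 ms = 5.4 ms.
End-to-end = 486 ms.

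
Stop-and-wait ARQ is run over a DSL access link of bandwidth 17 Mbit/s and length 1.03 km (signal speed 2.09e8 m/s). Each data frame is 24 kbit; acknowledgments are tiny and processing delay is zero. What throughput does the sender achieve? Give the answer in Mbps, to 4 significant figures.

t_tx = L/R = 24000/17000000 = 0.00141176 s.
t_prop = 1030/209000000 = 4.92823e-06 s; RTT = 9.85646e-06 s.
Cycle = t_tx + RTT = 0.00142162 s.
Throughput = L / cycle = 24000 / 0.00142162 = 16.88 Mbps.

16.88 Mbps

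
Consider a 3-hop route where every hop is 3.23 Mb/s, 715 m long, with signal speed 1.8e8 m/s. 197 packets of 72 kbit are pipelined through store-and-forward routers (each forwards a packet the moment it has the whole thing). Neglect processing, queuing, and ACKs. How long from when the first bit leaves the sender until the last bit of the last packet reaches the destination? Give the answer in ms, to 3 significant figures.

4440 ms

Per-hop transmission t_tx = L/R = 72000/3230000 = 22.291 ms.
Per-hop propagation t_prop = 715/180000000 = 0.00397222 ms.
Pipeline fill: first packet needs 3·t_tx to clear all hops; remaining 196 packets each add one t_tx.
Total = (3+197-1)·t_tx + 3·t_prop = 199·22.291 + 3·0.00397222 = 4440 ms.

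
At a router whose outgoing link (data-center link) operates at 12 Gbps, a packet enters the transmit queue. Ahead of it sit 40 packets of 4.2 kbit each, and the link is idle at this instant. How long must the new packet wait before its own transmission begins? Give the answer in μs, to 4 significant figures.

14.00 μs

Each queued packet: L/R = 4200/12000000000 = 0.35 μs.
40 queued → 14 μs.
Queuing delay = 14.00 μs.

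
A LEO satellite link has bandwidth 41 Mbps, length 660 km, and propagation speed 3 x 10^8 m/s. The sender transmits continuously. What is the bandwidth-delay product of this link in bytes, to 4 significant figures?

11280 bytes

Propagation delay = 660000 / 300000000 = 0.0022 s.
BDP = R × t_prop = 41000000 × 0.0022 = 90200 bits.
In bytes: 90200/8 = 11280 bytes.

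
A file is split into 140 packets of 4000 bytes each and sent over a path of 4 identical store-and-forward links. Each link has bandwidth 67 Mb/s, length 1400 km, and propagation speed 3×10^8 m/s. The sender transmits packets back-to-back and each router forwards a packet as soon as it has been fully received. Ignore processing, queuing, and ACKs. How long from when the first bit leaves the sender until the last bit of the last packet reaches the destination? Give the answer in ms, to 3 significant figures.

87.0 ms

Per-hop transmission t_tx = L/R = 32000/67000000 = 0.477612 ms.
Per-hop propagation t_prop = 1400000/300000000 = 4.66667 ms.
Pipeline fill: first packet needs 4·t_tx to clear all hops; remaining 139 packets each add one t_tx.
Total = (4+140-1)·t_tx + 4·t_prop = 143·0.477612 + 4·4.66667 = 87.0 ms.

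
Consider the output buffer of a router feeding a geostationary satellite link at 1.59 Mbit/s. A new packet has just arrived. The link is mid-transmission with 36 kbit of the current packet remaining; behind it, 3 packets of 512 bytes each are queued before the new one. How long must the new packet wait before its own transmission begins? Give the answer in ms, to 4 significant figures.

Each queued packet: L/R = 4096/1590000 = 2.5761 ms.
3 queued → 7.7283 ms.
Plus remaining 36000 bits of current packet: 22.6415 ms.
Queuing delay = 30.37 ms.

30.37 ms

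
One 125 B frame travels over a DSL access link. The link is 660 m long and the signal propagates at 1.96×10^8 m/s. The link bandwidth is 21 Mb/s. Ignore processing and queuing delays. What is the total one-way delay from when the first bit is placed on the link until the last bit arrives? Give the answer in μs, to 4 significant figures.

50.99 μs

L = 125 × 8 = 1000 bits.
Transmission delay = L/R = 1000 / 21000000 = 47.619 μs.
Propagation delay = d/s = 660 m / 196000000 m/s = 3.36735 μs.
Total = 50.99 μs.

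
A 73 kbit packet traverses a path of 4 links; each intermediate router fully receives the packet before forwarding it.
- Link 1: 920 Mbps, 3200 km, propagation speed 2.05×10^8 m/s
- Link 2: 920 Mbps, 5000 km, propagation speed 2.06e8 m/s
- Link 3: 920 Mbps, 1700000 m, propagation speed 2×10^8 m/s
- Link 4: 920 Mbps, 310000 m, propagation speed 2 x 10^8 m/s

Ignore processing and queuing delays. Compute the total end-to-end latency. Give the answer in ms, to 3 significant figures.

L = 73000 bits.
Transmission delay per hop = L/R = 73000/920000000 = 0.0793478 ms; 4 hops → 0.317391 ms.
Propagation delays (d/s per hop): 15.6098, 24.2718, 8.5, 1.55 ms; sum = 49.9316 ms.
End-to-end = 50.2 ms.

50.2 ms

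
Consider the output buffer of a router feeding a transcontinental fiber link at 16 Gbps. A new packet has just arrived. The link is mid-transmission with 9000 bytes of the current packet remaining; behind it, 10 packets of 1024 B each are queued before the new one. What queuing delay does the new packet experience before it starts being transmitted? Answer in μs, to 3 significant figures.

9.62 μs

Each queued packet: L/R = 8192/16000000000 = 0.512 μs.
10 queued → 5.12 μs.
Plus remaining 72000 bits of current packet: 4.5 μs.
Queuing delay = 9.62 μs.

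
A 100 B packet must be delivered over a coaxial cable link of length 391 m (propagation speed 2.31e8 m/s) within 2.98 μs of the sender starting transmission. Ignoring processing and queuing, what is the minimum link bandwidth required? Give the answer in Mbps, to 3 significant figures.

L = 800 bits.
Propagation delay = 391 / 231000000 = 1.69264 μs.
Transmission budget = 2.98 − 1.69264 = 1.28736 μs.
R ≥ L / t_tx = 800 bits / 1.28736e-06 s = 621 Mbps.

621 Mbps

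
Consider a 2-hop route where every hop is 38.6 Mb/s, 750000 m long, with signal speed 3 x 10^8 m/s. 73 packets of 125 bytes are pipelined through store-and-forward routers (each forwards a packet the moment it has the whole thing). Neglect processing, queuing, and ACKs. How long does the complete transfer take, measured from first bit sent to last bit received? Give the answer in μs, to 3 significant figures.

Per-hop transmission t_tx = L/R = 1000/38600000 = 25.9067 μs.
Per-hop propagation t_prop = 750000/300000000 = 2500 μs.
Pipeline fill: first packet needs 2·t_tx to clear all hops; remaining 72 packets each add one t_tx.
Total = (2+73-1)·t_tx + 2·t_prop = 74·25.9067 + 2·2500 = 6920 μs.

6920 μs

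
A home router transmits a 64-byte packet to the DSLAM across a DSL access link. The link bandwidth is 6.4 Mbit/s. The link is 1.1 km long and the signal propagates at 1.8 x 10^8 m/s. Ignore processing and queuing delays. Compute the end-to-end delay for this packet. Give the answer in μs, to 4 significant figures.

L = 64 × 8 = 512 bits.
Transmission delay = L/R = 512 / 6400000 = 80 μs.
Propagation delay = d/s = 1100 m / 180000000 m/s = 6.11111 μs.
Total = 86.11 μs.

86.11 μs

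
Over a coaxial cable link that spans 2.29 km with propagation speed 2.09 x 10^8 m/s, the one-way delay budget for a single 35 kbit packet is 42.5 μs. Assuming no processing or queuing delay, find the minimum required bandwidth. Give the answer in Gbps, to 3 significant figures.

1.11 Gbps

Propagation delay = 2290 / 209000000 = 10.9569 μs.
Transmission budget = 42.5 − 10.9569 = 31.5431 μs.
R ≥ L / t_tx = 35000 bits / 3.15431e-05 s = 1.11 Gbps.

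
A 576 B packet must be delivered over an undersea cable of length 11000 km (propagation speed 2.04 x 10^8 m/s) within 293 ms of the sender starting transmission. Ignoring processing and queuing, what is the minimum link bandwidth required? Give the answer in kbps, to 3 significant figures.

L = 4608 bits.
Propagation delay = 11000000 / 204000000 = 53.9216 ms.
Transmission budget = 293 − 53.9216 = 239.078 ms.
R ≥ L / t_tx = 4608 bits / 0.239078 s = 19.3 kbps.

19.3 kbps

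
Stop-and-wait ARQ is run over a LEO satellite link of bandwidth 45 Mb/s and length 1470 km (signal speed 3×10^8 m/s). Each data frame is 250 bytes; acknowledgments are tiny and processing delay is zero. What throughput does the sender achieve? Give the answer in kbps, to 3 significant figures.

t_tx = L/R = 2000/45000000 = 4.44444e-05 s.
t_prop = 1470000/300000000 = 0.0049 s; RTT = 0.0098 s.
Cycle = t_tx + RTT = 0.00984444 s.
Throughput = L / cycle = 2000 / 0.00984444 = 203 kbps.

203 kbps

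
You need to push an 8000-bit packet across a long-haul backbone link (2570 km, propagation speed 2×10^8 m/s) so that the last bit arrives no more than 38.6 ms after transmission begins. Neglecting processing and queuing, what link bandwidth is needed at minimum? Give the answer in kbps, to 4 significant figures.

Propagation delay = 2570000 / 200000000 = 12.85 ms.
Transmission budget = 38.6 − 12.85 = 25.75 ms.
R ≥ L / t_tx = 8000 bits / 0.02575 s = 310.7 kbps.

310.7 kbps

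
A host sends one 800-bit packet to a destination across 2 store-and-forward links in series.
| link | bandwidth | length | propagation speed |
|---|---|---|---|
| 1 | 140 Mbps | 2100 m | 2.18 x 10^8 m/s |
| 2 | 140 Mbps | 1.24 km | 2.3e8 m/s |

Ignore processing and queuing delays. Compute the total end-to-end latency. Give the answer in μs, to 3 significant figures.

26.5 μs

Transmission delay per hop = L/R = 800/140000000 = 5.71429 μs; 2 hops → 11.4286 μs.
Propagation delays (d/s per hop): 9.63303, 5.3913 μs; sum = 15.0243 μs.
End-to-end = 26.5 μs.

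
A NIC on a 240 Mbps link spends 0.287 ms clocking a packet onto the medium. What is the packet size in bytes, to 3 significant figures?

L = R × t_tx = 240000000 b/s × 0.000287 s = 68880 bits.
In bytes: 68880 / 8 = 8610 bytes.

8610 bytes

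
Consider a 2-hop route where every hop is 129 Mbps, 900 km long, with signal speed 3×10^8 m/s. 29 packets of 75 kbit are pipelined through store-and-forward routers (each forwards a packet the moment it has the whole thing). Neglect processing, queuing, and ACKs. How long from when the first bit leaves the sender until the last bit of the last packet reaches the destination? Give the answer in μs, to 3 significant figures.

23400 μs

Per-hop transmission t_tx = L/R = 75000/129000000 = 581.395 μs.
Per-hop propagation t_prop = 900000/300000000 = 3000 μs.
Pipeline fill: first packet needs 2·t_tx to clear all hops; remaining 28 packets each add one t_tx.
Total = (2+29-1)·t_tx + 2·t_prop = 30·581.395 + 2·3000 = 23400 μs.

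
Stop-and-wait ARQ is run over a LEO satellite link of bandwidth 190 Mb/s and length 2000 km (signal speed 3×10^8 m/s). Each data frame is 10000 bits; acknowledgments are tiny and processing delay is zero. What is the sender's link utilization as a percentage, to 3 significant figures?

0.393 %

t_tx = L/R = 10000/190000000 = 5.26316e-05 s.
t_prop = 2000000/300000000 = 0.00666667 s; RTT = 0.0133333 s.
Cycle = t_tx + RTT = 0.013386 s.
Utilization = t_tx / cycle = 5.26316e-05/0.013386 = 0.393 %.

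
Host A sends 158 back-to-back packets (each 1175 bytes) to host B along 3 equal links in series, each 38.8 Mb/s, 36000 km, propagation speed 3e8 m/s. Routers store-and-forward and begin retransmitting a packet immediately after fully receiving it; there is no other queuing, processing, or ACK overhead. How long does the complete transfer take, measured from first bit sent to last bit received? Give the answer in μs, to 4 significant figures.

Per-hop transmission t_tx = L/R = 9400/38800000 = 242.268 μs.
Per-hop propagation t_prop = 36000000/300000000 = 120000 μs.
Pipeline fill: first packet needs 3·t_tx to clear all hops; remaining 157 packets each add one t_tx.
Total = (3+158-1)·t_tx + 3·t_prop = 160·242.268 + 3·120000 = 398800 μs.

398800 μs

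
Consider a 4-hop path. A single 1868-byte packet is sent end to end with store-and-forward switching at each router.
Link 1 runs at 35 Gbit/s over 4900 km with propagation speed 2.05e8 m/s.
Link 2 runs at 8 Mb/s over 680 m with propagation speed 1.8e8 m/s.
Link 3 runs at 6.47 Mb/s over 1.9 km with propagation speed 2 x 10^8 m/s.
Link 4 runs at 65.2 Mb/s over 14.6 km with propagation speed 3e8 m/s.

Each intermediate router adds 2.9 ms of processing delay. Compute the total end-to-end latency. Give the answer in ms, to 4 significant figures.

L = 1868 × 8 = 14944 bits.
Transmission delays (L/R per hop): 0.000426971, 1.868, 2.30974, 0.229202 ms; sum = 4.40737 ms.
Propagation delays (d/s per hop): 23.9024, 0.00377778, 0.0095, 0.0486667 ms; sum = 23.9644 ms.
Processing at 3 router(s): 3 × 2.9 ms = 8.7 ms.
End-to-end = 37.07 ms.

37.07 ms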